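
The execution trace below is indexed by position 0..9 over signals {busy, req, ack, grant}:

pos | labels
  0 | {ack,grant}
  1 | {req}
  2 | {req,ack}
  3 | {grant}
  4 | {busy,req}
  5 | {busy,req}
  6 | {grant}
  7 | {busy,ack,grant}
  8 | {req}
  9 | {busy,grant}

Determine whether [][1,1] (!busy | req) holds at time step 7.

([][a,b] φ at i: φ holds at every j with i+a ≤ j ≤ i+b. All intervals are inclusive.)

Holds

Check (!busy | req) at every j in [8,8]:
  j=8: true
All positions satisfy it → formula holds.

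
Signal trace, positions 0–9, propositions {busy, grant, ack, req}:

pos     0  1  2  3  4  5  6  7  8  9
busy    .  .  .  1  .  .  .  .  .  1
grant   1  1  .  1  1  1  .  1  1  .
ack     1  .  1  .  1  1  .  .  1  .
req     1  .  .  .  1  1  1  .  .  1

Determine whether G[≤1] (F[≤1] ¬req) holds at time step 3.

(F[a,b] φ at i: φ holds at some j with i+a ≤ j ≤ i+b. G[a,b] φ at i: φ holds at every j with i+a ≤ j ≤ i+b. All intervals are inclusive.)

No

Check F[≤1] ¬req at every j in [3,4]:
  j=3: holds (witness at 3)
  j=4: fails (none in [4,5])
Fails at j=4 → formula fails.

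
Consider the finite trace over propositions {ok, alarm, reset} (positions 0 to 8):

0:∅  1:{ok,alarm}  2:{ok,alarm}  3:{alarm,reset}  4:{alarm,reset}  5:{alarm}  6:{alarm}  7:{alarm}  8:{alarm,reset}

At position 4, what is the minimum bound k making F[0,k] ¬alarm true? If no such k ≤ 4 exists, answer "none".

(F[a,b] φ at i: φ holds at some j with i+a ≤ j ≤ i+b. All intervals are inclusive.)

Scan j = 4,5,… for ¬alarm:
  j=4: fails
  j=5: fails
  j=6: fails
  j=7: fails
  j=8: fails
No j in [4,8] satisfies it → none.

none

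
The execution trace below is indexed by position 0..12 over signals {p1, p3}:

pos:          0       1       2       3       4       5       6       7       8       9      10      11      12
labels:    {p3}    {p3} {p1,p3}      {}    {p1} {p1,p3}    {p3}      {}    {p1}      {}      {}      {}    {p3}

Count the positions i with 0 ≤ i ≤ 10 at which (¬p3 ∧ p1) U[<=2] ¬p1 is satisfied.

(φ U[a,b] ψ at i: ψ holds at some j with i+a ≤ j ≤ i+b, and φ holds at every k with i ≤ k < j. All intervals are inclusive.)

Evaluate at each i in [0,10]:
  i=0: ✓ (rhs at j=0)
  i=1: ✓ (rhs at j=1)
  i=2: ✗ (lhs fails at k=2 before rhs at j=3)
  i=3: ✓ (rhs at j=3)
  i=4: ✗ (lhs fails at k=5 before rhs at j=6)
  i=5: ✗ (lhs fails at k=5 before rhs at j=6)
  i=6: ✓ (rhs at j=6)
  i=7: ✓ (rhs at j=7)
  i=8: ✓ (rhs at j=9; lhs holds on [8,8])
  i=9: ✓ (rhs at j=9)
  i=10: ✓ (rhs at j=10)
Positions where it holds: {0, 1, 3, 6, 7, 8, 9, 10} → 8.

8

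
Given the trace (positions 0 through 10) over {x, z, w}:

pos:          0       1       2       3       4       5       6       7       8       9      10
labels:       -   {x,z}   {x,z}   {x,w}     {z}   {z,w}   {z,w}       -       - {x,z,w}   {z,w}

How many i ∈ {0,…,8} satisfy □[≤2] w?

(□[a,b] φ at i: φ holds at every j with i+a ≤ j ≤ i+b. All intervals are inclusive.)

Evaluate at each i in [0,8]:
  i=0: ✗ (fails at j=0)
  i=1: ✗ (fails at j=1)
  i=2: ✗ (fails at j=2)
  i=3: ✗ (fails at j=4)
  i=4: ✗ (fails at j=4)
  i=5: ✗ (fails at j=7)
  i=6: ✗ (fails at j=7)
  i=7: ✗ (fails at j=7)
  i=8: ✗ (fails at j=8)
Positions where it holds: {} → 0.

0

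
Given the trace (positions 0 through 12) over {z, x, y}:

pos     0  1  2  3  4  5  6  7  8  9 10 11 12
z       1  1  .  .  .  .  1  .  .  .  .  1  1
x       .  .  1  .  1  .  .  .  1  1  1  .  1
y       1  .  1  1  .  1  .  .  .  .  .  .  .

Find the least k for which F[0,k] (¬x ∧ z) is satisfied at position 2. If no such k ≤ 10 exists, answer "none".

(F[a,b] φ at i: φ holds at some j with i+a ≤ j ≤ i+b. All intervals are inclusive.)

Scan j = 2,3,… for (¬x ∧ z):
  j=2: fails
  j=3: fails
  j=4: fails
  j=5: fails
  j=6: holds
First hit at j=6, so smallest k = 6-2 = 4.

4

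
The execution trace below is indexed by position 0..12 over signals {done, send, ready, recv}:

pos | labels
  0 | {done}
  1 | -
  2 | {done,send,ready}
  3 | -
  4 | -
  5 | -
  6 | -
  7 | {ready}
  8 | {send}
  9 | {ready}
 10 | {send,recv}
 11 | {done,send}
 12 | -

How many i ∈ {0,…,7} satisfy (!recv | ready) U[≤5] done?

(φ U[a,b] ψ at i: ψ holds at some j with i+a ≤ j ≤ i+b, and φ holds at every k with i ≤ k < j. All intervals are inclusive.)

3

Evaluate at each i in [0,7]:
  i=0: ✓ (rhs at j=0)
  i=1: ✓ (rhs at j=2; lhs holds on [1,1])
  i=2: ✓ (rhs at j=2)
  i=3: ✗ (no rhs in [3,8])
  i=4: ✗ (no rhs in [4,9])
  i=5: ✗ (no rhs in [5,10])
  i=6: ✗ (lhs fails at k=10 before rhs at j=11)
  i=7: ✗ (lhs fails at k=10 before rhs at j=11)
Positions where it holds: {0, 1, 2} → 3.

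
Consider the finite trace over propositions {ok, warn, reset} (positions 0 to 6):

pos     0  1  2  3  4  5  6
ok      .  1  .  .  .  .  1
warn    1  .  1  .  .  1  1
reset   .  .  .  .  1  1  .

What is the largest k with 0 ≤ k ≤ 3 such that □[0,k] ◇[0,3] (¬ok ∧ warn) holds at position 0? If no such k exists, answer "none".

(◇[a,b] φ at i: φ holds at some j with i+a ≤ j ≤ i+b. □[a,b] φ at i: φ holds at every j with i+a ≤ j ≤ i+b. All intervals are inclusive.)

3

◇[0,3] (¬ok ∧ warn) must hold from j=0 onward; find where it first fails.
  j=0: holds
  j=1: holds
  j=2: holds
  j=3: holds
Holds through j=3; largest k = 3.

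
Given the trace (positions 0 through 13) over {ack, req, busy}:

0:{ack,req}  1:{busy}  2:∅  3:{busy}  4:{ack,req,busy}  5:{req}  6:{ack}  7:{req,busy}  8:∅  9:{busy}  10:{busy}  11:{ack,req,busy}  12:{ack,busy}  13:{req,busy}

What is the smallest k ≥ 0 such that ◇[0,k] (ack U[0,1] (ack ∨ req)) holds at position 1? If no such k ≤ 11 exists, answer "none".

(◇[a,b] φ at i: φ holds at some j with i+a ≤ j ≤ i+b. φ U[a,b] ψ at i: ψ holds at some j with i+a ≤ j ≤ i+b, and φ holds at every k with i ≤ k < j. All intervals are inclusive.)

Scan j = 1,2,… for (ack U[0,1] (ack ∨ req)):
  j=1: fails
  j=2: fails
  j=3: fails
  j=4: holds
First hit at j=4, so smallest k = 4-1 = 3.

3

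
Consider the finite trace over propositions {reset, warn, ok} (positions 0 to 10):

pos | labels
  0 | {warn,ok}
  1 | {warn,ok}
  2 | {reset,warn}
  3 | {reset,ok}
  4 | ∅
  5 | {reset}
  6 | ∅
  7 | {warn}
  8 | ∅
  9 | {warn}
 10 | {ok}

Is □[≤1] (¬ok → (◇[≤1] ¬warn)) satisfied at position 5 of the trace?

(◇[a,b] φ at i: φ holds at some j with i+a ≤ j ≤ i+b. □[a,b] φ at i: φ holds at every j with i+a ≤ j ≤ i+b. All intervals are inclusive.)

Check (¬ok → (◇[≤1] ¬warn)) at every j in [5,6]:
  j=5: antecedent true; consequent holds (witness at 5) → ✓
  j=6: antecedent true; consequent holds (witness at 6) → ✓
All positions satisfy it → formula holds.

Holds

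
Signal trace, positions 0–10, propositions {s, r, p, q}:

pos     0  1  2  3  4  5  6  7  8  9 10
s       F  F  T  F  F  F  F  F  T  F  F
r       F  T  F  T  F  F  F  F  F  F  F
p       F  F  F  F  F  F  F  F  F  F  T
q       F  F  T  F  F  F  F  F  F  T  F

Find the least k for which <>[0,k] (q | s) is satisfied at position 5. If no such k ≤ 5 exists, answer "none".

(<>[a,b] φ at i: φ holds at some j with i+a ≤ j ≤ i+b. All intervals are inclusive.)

3

Scan j = 5,6,… for (q | s):
  j=5: fails
  j=6: fails
  j=7: fails
  j=8: holds
First hit at j=8, so smallest k = 8-5 = 3.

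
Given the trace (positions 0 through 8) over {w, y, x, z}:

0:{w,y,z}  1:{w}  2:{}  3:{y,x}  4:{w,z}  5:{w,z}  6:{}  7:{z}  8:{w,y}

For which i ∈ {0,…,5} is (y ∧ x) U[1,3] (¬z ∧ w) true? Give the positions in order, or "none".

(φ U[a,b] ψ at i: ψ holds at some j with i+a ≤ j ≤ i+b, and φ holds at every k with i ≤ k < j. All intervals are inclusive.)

Evaluate at each i in [0,5]:
  i=0: ✗ (lhs fails at k=0 before rhs at j=1)
  i=1: ✗ (no rhs in [2,4])
  i=2: ✗ (no rhs in [3,5])
  i=3: ✗ (no rhs in [4,6])
  i=4: ✗ (no rhs in [5,7])
  i=5: ✗ (lhs fails at k=5 before rhs at j=8)

none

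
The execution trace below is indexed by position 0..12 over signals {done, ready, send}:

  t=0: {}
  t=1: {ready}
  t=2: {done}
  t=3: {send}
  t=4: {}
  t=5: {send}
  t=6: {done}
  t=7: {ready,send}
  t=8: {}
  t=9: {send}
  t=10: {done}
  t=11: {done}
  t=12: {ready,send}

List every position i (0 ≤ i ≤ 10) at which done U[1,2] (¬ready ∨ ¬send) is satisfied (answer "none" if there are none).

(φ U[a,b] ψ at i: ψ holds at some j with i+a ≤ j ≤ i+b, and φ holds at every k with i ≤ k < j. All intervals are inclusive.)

Evaluate at each i in [0,10]:
  i=0: ✗ (lhs fails at k=0 before rhs at j=1)
  i=1: ✗ (lhs fails at k=1 before rhs at j=2)
  i=2: ✓ (rhs at j=3; lhs holds on [2,2])
  i=3: ✗ (lhs fails at k=3 before rhs at j=4)
  i=4: ✗ (lhs fails at k=4 before rhs at j=5)
  i=5: ✗ (lhs fails at k=5 before rhs at j=6)
  i=6: ✗ (lhs fails at k=7 before rhs at j=8)
  i=7: ✗ (lhs fails at k=7 before rhs at j=8)
  i=8: ✗ (lhs fails at k=8 before rhs at j=9)
  i=9: ✗ (lhs fails at k=9 before rhs at j=10)
  i=10: ✓ (rhs at j=11; lhs holds on [10,10])

2, 10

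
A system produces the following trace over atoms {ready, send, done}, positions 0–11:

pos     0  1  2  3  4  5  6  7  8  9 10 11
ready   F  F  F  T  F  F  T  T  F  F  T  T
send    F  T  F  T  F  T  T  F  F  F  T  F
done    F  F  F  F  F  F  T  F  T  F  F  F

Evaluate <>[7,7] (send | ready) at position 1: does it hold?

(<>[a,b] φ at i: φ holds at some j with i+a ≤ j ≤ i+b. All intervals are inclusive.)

No

Check (send | ready) at each j in [8,8]:
  j=8: false
No position in the window satisfies it → formula fails.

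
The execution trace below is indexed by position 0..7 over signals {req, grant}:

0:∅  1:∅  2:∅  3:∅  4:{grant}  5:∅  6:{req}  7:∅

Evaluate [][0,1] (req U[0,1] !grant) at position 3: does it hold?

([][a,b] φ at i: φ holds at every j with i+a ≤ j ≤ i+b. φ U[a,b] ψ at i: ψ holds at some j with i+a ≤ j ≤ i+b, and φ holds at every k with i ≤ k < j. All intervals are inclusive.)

False

Check (req U[0,1] !grant) at every j in [3,4]:
  j=3: holds
  j=4: fails
Fails at j=4 → formula fails.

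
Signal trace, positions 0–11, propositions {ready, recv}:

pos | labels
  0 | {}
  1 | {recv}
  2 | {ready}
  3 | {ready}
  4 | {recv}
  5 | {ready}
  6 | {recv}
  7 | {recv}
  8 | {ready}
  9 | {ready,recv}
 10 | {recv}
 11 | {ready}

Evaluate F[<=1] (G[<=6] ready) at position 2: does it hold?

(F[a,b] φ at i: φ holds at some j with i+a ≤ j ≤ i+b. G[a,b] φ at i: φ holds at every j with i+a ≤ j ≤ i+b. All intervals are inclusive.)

False

Check G[<=6] ready at each j in [2,3]:
  j=2: fails at 4
  j=3: fails at 4
No position in the window satisfies it → formula fails.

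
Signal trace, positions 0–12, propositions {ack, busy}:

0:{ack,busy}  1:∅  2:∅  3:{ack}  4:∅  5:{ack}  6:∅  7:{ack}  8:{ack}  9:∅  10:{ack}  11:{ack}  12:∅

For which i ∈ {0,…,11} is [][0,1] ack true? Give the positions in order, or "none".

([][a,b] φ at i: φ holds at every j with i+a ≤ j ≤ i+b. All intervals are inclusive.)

7, 10

Evaluate at each i in [0,11]:
  i=0: ✗ (fails at j=1)
  i=1: ✗ (fails at j=1)
  i=2: ✗ (fails at j=2)
  i=3: ✗ (fails at j=4)
  i=4: ✗ (fails at j=4)
  i=5: ✗ (fails at j=6)
  i=6: ✗ (fails at j=6)
  i=7: ✓ (all of [7,8])
  i=8: ✗ (fails at j=9)
  i=9: ✗ (fails at j=9)
  i=10: ✓ (all of [10,11])
  i=11: ✗ (fails at j=12)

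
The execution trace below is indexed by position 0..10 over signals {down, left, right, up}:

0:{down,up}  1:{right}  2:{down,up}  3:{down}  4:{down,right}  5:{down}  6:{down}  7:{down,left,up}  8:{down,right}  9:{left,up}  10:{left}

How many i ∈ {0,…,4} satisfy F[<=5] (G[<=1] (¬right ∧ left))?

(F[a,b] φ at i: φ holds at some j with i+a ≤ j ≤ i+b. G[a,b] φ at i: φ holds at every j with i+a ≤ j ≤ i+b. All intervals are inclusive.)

Evaluate at each i in [0,4]:
  i=0: ✗ (none in [0,5])
  i=1: ✗ (none in [1,6])
  i=2: ✗ (none in [2,7])
  i=3: ✗ (none in [3,8])
  i=4: ✓ (witness j=9)
Positions where it holds: {4} → 1.

1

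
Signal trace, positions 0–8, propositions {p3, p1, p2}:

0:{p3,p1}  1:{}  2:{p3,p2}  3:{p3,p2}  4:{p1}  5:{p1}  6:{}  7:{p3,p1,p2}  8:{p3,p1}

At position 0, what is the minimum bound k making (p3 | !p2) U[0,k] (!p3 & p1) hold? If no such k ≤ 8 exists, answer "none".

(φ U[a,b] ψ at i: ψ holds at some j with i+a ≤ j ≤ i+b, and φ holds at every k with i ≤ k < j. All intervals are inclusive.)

Need earliest j ≥ 0 with (!p3 & p1), and (p3 | !p2) at every k in [0,j-1].
  j=0: rhs fails.
  j=1: rhs fails.
  j=2: rhs fails.
  j=3: rhs fails.
  j=4: rhs holds; lhs holds on [0,3]. k = 4.

4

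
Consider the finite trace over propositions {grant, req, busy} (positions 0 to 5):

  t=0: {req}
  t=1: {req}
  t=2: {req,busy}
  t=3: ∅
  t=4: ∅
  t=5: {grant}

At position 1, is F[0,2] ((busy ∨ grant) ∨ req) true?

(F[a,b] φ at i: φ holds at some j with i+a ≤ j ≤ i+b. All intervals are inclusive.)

Check ((busy ∨ grant) ∨ req) at each j in [1,3]:
  j=1: true
  j=2: true
  j=3: false
Found at j=1 → formula holds.

True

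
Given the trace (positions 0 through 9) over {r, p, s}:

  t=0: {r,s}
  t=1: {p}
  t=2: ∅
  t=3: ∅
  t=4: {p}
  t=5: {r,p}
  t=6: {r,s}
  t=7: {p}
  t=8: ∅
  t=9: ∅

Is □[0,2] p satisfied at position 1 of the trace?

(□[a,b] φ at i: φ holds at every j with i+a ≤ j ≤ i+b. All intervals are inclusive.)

Check p at every j in [1,3]:
  j=1: true
  j=2: false
  j=3: false
Fails at j=2 → formula fails.

No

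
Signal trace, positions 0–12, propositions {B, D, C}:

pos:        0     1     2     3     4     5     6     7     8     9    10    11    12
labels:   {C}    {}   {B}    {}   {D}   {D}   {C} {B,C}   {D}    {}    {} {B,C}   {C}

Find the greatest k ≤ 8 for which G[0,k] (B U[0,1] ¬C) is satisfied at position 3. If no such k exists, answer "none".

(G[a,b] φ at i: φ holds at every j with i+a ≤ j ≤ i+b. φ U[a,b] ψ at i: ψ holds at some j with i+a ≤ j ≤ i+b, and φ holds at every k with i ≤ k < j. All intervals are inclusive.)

(B U[0,1] ¬C) must hold from j=3 onward; find where it first fails.
  j=3: holds
  j=4: holds
  j=5: holds
  j=6: fails
Holds on [3,5], so largest k = 2.

2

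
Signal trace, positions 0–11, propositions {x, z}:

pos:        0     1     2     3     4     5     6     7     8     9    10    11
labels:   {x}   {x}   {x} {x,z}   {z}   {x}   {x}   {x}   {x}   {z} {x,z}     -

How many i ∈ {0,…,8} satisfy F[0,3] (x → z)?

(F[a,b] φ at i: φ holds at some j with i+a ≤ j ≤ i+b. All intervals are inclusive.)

Evaluate at each i in [0,8]:
  i=0: ✓ (witness j=3)
  i=1: ✓ (witness j=3)
  i=2: ✓ (witness j=3)
  i=3: ✓ (witness j=3)
  i=4: ✓ (witness j=4)
  i=5: ✗ (none in [5,8])
  i=6: ✓ (witness j=9)
  i=7: ✓ (witness j=9)
  i=8: ✓ (witness j=9)
Positions where it holds: {0, 1, 2, 3, 4, 6, 7, 8} → 8.

8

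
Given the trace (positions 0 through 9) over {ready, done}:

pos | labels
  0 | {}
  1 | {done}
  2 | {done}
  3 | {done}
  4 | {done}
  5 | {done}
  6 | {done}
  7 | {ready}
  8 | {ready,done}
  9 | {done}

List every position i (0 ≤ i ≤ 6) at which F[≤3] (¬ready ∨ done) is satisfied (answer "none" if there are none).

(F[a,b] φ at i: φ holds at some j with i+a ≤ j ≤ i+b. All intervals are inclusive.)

Evaluate at each i in [0,6]:
  i=0: ✓ (witness j=0)
  i=1: ✓ (witness j=1)
  i=2: ✓ (witness j=2)
  i=3: ✓ (witness j=3)
  i=4: ✓ (witness j=4)
  i=5: ✓ (witness j=5)
  i=6: ✓ (witness j=6)

0, 1, 2, 3, 4, 5, 6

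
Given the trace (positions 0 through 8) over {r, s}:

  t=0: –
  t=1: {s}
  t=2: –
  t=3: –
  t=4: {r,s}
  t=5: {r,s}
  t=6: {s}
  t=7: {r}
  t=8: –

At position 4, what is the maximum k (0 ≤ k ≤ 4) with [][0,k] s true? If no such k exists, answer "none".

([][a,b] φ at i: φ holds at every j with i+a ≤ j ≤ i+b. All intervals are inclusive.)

2

s must hold from j=4 onward; find where it first fails.
  j=4: holds
  j=5: holds
  j=6: holds
  j=7: fails
Holds on [4,6], so largest k = 2.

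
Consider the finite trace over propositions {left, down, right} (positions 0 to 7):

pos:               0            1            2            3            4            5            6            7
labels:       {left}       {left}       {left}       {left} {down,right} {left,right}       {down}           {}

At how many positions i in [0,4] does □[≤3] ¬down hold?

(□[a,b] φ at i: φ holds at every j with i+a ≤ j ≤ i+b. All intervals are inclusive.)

1

Evaluate at each i in [0,4]:
  i=0: ✓ (all of [0,3])
  i=1: ✗ (fails at j=4)
  i=2: ✗ (fails at j=4)
  i=3: ✗ (fails at j=4)
  i=4: ✗ (fails at j=4)
Positions where it holds: {0} → 1.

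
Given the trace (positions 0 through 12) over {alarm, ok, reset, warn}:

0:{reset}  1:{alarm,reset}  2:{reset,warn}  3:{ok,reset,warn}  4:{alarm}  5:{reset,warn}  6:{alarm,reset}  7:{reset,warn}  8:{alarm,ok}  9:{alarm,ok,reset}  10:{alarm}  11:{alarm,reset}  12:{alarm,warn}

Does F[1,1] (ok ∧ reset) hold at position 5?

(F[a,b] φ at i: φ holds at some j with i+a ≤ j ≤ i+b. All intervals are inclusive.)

Check (ok ∧ reset) at each j in [6,6]:
  j=6: false
No position in the window satisfies it → formula fails.

False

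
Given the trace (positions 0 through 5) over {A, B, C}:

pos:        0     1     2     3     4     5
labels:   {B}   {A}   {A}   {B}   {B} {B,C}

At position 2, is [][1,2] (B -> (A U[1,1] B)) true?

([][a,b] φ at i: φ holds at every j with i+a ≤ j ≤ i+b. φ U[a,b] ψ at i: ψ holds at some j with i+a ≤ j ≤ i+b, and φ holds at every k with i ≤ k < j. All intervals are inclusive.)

Check (B -> (A U[1,1] B)) at every j in [3,4]:
  j=3: antecedent true; consequent fails → ✗
  j=4: antecedent true; consequent fails → ✗
Fails at j=3 → formula fails.

Does not hold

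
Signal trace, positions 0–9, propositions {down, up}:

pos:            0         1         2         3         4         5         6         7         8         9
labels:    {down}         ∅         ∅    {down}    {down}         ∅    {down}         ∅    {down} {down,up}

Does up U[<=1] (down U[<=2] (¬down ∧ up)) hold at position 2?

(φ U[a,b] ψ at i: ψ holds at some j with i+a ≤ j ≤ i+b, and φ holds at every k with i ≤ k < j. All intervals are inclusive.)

False

Need some j in [2,3] with (down U[<=2] (¬down ∧ up)), and up at every k in [2,j-1].
  j=2: (down U[<=2] (¬down ∧ up)) — fails.
  j=3: (down U[<=2] (¬down ∧ up)) — fails.
No j in the window works → until fails.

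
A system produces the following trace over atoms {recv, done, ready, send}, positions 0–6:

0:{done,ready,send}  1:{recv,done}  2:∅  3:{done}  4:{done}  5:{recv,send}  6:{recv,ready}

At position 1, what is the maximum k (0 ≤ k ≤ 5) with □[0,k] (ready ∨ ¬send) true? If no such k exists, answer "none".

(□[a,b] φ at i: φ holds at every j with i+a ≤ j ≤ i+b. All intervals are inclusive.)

(ready ∨ ¬send) must hold from j=1 onward; find where it first fails.
  j=1: holds
  j=2: holds
  j=3: holds
  j=4: holds
  j=5: fails
Holds on [1,4], so largest k = 3.

3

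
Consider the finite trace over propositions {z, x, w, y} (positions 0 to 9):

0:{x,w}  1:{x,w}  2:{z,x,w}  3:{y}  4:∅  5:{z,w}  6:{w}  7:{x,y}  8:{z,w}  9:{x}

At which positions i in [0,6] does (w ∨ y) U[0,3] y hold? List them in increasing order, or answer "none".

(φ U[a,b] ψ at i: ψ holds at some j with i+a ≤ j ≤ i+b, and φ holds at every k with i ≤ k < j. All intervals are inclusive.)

Evaluate at each i in [0,6]:
  i=0: ✓ (rhs at j=3; lhs holds on [0,2])
  i=1: ✓ (rhs at j=3; lhs holds on [1,2])
  i=2: ✓ (rhs at j=3; lhs holds on [2,2])
  i=3: ✓ (rhs at j=3)
  i=4: ✗ (lhs fails at k=4 before rhs at j=7)
  i=5: ✓ (rhs at j=7; lhs holds on [5,6])
  i=6: ✓ (rhs at j=7; lhs holds on [6,6])

0, 1, 2, 3, 5, 6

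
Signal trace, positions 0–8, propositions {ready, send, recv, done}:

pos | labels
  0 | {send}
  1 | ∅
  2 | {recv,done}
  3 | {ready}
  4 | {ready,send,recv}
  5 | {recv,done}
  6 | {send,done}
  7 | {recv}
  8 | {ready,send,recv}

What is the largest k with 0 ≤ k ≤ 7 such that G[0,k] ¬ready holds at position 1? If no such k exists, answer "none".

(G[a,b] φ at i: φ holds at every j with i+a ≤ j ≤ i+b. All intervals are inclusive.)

1

¬ready must hold from j=1 onward; find where it first fails.
  j=1: holds
  j=2: holds
  j=3: fails
Holds on [1,2], so largest k = 1.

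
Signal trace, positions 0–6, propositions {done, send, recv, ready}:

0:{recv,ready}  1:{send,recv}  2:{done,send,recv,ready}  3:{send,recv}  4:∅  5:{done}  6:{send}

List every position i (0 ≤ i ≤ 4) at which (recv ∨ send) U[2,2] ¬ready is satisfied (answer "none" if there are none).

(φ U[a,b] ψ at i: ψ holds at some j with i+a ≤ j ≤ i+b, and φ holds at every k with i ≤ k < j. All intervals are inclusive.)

Evaluate at each i in [0,4]:
  i=0: ✗ (no rhs in [2,2])
  i=1: ✓ (rhs at j=3; lhs holds on [1,2])
  i=2: ✓ (rhs at j=4; lhs holds on [2,3])
  i=3: ✗ (lhs fails at k=4 before rhs at j=5)
  i=4: ✗ (lhs fails at k=4 before rhs at j=6)

1, 2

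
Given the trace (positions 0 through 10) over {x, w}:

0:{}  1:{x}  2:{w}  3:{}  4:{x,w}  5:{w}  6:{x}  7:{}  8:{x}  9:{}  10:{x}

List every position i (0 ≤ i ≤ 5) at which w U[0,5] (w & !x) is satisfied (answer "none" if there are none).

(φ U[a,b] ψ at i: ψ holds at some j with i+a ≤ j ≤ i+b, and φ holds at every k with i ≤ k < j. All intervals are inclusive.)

Evaluate at each i in [0,5]:
  i=0: ✗ (lhs fails at k=0 before rhs at j=2)
  i=1: ✗ (lhs fails at k=1 before rhs at j=2)
  i=2: ✓ (rhs at j=2)
  i=3: ✗ (lhs fails at k=3 before rhs at j=5)
  i=4: ✓ (rhs at j=5; lhs holds on [4,4])
  i=5: ✓ (rhs at j=5)

2, 4, 5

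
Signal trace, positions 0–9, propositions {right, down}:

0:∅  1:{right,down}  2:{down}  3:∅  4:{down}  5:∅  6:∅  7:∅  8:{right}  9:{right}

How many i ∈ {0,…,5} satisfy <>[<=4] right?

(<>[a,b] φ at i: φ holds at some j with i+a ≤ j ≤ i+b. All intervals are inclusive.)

4

Evaluate at each i in [0,5]:
  i=0: ✓ (witness j=1)
  i=1: ✓ (witness j=1)
  i=2: ✗ (none in [2,6])
  i=3: ✗ (none in [3,7])
  i=4: ✓ (witness j=8)
  i=5: ✓ (witness j=8)
Positions where it holds: {0, 1, 4, 5} → 4.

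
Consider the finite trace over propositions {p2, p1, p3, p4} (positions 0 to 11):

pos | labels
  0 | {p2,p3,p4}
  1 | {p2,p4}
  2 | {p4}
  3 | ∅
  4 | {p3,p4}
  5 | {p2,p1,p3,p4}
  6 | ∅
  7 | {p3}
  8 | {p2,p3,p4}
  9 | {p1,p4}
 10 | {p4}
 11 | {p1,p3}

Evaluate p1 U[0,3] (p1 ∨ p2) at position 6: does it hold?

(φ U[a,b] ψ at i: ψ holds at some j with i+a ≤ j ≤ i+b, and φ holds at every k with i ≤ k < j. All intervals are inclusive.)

False

Need some j in [6,9] with (p1 ∨ p2), and p1 at every k in [6,j-1].
  j=6: (p1 ∨ p2) false.
  j=7: (p1 ∨ p2) false.
  j=8: (p1 ∨ p2) holds, but p1 fails at k=6 → not this j.
  j=9: (p1 ∨ p2) holds, but p1 fails at k=6 → not this j.
No j in the window works → until fails.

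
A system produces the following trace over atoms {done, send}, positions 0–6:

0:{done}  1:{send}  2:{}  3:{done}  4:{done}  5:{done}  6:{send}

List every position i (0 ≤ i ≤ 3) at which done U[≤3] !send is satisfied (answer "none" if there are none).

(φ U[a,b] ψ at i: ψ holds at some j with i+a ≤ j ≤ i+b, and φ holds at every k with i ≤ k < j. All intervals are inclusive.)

Evaluate at each i in [0,3]:
  i=0: ✓ (rhs at j=0)
  i=1: ✗ (lhs fails at k=1 before rhs at j=2)
  i=2: ✓ (rhs at j=2)
  i=3: ✓ (rhs at j=3)

0, 2, 3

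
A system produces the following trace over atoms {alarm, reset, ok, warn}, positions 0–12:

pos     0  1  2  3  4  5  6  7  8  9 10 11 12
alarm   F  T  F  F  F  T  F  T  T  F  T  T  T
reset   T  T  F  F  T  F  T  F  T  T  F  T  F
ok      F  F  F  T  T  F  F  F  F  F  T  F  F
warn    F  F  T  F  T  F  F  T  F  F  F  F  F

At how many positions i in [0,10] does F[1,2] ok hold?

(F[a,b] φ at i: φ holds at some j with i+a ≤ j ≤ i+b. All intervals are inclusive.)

Evaluate at each i in [0,10]:
  i=0: ✗ (none in [1,2])
  i=1: ✓ (witness j=3)
  i=2: ✓ (witness j=3)
  i=3: ✓ (witness j=4)
  i=4: ✗ (none in [5,6])
  i=5: ✗ (none in [6,7])
  i=6: ✗ (none in [7,8])
  i=7: ✗ (none in [8,9])
  i=8: ✓ (witness j=10)
  i=9: ✓ (witness j=10)
  i=10: ✗ (none in [11,12])
Positions where it holds: {1, 2, 3, 8, 9} → 5.

5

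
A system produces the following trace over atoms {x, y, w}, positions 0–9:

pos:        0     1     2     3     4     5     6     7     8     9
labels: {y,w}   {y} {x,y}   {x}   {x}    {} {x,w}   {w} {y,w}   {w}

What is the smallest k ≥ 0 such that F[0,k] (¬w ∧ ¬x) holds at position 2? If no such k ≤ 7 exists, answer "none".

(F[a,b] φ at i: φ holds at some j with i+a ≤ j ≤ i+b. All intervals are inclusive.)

3

Scan j = 2,3,… for (¬w ∧ ¬x):
  j=2: fails
  j=3: fails
  j=4: fails
  j=5: holds
First hit at j=5, so smallest k = 5-2 = 3.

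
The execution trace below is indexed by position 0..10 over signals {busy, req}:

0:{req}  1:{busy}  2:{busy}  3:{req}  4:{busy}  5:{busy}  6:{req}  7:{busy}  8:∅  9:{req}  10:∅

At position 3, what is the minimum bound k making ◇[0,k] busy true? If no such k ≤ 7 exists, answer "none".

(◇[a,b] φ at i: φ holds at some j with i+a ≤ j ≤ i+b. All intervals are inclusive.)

Scan j = 3,4,… for busy:
  j=3: fails
  j=4: holds
First hit at j=4, so smallest k = 4-3 = 1.

1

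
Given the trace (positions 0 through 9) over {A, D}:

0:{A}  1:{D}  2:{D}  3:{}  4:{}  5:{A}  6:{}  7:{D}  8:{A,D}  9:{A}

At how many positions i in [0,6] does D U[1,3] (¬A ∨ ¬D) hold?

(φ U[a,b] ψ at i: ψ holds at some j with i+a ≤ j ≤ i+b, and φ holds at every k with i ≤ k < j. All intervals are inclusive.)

2

Evaluate at each i in [0,6]:
  i=0: ✗ (lhs fails at k=0 before rhs at j=1)
  i=1: ✓ (rhs at j=2; lhs holds on [1,1])
  i=2: ✓ (rhs at j=3; lhs holds on [2,2])
  i=3: ✗ (lhs fails at k=3 before rhs at j=4)
  i=4: ✗ (lhs fails at k=4 before rhs at j=5)
  i=5: ✗ (lhs fails at k=5 before rhs at j=6)
  i=6: ✗ (lhs fails at k=6 before rhs at j=7)
Positions where it holds: {1, 2} → 2.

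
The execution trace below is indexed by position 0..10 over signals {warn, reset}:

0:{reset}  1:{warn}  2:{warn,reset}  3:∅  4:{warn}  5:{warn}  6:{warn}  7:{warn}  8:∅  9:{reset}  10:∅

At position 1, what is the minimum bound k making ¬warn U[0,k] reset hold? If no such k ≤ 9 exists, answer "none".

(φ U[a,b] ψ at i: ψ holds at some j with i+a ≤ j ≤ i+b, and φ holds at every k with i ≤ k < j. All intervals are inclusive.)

Need earliest j ≥ 1 with reset, and ¬warn at every k in [1,j-1].
  j=1: rhs fails.
  j=2: rhs holds but lhs fails at k=1.
  j=3: rhs fails.
  j=4: rhs fails.
  j=5: rhs fails.
  j=6: rhs fails.
  j=7: rhs fails.
  j=8: rhs fails.
  j=9: rhs holds but lhs fails at k=1.
  j=10: rhs fails.
No witness within the range → none.

none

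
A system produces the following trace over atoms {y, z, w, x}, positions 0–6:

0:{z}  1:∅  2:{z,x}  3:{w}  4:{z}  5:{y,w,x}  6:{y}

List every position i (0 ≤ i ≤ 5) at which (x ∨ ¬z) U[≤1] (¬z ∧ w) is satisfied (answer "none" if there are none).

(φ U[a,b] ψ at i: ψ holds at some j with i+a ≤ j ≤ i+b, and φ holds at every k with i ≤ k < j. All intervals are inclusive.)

2, 3, 5

Evaluate at each i in [0,5]:
  i=0: ✗ (no rhs in [0,1])
  i=1: ✗ (no rhs in [1,2])
  i=2: ✓ (rhs at j=3; lhs holds on [2,2])
  i=3: ✓ (rhs at j=3)
  i=4: ✗ (lhs fails at k=4 before rhs at j=5)
  i=5: ✓ (rhs at j=5)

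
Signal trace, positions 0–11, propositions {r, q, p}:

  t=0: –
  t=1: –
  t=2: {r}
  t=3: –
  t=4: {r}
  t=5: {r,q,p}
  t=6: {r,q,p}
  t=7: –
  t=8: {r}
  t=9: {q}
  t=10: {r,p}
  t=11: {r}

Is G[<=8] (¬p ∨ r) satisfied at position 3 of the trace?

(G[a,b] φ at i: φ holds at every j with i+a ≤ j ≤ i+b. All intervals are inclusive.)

Yes

Check (¬p ∨ r) at every j in [3,11]:
  j=3: true
  j=4: true
  j=5: true
  j=6: true
  j=7: true
  j=8: true
  j=9: true
  j=10: true
  j=11: true
All positions satisfy it → formula holds.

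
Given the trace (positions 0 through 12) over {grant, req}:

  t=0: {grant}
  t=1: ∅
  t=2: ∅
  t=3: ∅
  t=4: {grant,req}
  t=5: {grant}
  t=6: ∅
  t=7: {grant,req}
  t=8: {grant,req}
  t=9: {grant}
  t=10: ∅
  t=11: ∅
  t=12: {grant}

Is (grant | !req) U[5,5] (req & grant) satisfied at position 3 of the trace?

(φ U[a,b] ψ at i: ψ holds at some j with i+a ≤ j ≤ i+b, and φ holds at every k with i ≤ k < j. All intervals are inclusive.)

Need some j in [8,8] with (req & grant), and (grant | !req) at every k in [3,j-1].
  j=8: (req & grant) holds; (grant | !req) holds at every k in [3,7] → satisfied.

Holds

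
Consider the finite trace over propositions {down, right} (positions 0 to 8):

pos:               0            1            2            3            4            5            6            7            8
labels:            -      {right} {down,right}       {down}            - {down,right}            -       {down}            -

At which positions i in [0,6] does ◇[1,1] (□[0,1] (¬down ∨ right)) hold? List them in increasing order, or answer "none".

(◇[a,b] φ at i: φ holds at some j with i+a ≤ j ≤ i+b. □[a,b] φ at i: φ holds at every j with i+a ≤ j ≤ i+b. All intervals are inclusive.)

0, 3, 4

Evaluate at each i in [0,6]:
  i=0: ✓ (witness j=1)
  i=1: ✗ (none in [2,2])
  i=2: ✗ (none in [3,3])
  i=3: ✓ (witness j=4)
  i=4: ✓ (witness j=5)
  i=5: ✗ (none in [6,6])
  i=6: ✗ (none in [7,7])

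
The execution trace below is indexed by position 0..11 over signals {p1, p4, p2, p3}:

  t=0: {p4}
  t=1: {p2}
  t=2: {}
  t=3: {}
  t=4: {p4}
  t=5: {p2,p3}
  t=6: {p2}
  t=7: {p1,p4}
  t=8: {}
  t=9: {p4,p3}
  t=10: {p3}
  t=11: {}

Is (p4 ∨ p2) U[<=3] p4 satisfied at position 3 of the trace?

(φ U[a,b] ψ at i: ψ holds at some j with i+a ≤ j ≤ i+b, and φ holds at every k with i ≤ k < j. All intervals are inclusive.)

Need some j in [3,6] with p4, and (p4 ∨ p2) at every k in [3,j-1].
  j=3: p4 false.
  j=4: p4 holds, but (p4 ∨ p2) fails at k=3 → not this j.
  j=5: p4 false.
  j=6: p4 false.
No j in the window works → until fails.

Does not hold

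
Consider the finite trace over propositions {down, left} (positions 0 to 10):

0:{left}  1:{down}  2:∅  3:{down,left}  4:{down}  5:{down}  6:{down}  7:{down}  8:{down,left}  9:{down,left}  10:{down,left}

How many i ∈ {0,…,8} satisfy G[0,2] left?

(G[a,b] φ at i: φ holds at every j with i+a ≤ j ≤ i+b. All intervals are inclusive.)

1

Evaluate at each i in [0,8]:
  i=0: ✗ (fails at j=1)
  i=1: ✗ (fails at j=1)
  i=2: ✗ (fails at j=2)
  i=3: ✗ (fails at j=4)
  i=4: ✗ (fails at j=4)
  i=5: ✗ (fails at j=5)
  i=6: ✗ (fails at j=6)
  i=7: ✗ (fails at j=7)
  i=8: ✓ (all of [8,10])
Positions where it holds: {8} → 1.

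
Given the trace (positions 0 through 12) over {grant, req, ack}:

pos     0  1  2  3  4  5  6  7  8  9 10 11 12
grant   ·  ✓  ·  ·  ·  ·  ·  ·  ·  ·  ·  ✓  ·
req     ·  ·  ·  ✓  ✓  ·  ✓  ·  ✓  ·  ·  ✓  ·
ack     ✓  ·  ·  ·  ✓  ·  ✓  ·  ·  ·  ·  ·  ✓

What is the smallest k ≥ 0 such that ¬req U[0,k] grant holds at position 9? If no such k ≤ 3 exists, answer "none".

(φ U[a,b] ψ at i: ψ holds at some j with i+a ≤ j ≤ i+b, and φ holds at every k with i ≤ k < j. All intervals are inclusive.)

2

Need earliest j ≥ 9 with grant, and ¬req at every k in [9,j-1].
  j=9: rhs fails.
  j=10: rhs fails.
  j=11: rhs holds; lhs holds on [9,10]. k = 2.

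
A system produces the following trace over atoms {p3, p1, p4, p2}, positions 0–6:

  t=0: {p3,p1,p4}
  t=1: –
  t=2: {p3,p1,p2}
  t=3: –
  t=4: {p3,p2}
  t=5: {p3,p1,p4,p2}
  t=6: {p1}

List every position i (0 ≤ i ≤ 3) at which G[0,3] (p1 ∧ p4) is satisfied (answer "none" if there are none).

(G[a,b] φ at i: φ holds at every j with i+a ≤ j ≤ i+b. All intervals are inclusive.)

Evaluate at each i in [0,3]:
  i=0: ✗ (fails at j=1)
  i=1: ✗ (fails at j=1)
  i=2: ✗ (fails at j=2)
  i=3: ✗ (fails at j=3)

none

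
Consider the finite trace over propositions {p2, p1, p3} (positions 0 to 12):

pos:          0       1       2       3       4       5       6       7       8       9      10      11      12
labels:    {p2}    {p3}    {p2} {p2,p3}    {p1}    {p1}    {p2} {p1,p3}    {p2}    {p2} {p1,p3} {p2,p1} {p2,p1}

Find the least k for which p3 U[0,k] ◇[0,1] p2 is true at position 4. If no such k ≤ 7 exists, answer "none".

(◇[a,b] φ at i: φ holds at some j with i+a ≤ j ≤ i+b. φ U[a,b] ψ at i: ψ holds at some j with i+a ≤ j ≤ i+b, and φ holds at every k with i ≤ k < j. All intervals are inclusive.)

none

Need earliest j ≥ 4 with ◇[0,1] p2, and p3 at every k in [4,j-1].
  j=4: rhs fails.
  j=5: rhs holds but lhs fails at k=4.
  j=6: rhs holds but lhs fails at k=4.
  j=7: rhs holds but lhs fails at k=4.
  j=8: rhs holds but lhs fails at k=4.
  j=9: rhs holds but lhs fails at k=4.
  j=10: rhs holds but lhs fails at k=4.
  j=11: rhs holds but lhs fails at k=4.
No witness within the range → none.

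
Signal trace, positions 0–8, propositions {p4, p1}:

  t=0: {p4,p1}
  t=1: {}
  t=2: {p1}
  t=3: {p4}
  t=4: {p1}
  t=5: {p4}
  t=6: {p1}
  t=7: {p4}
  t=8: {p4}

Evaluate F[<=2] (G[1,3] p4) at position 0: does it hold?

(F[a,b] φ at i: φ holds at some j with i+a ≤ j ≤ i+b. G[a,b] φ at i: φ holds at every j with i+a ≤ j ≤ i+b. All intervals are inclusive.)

False

Check G[1,3] p4 at each j in [0,2]:
  j=0: fails at 1
  j=1: fails at 2
  j=2: fails at 4
No position in the window satisfies it → formula fails.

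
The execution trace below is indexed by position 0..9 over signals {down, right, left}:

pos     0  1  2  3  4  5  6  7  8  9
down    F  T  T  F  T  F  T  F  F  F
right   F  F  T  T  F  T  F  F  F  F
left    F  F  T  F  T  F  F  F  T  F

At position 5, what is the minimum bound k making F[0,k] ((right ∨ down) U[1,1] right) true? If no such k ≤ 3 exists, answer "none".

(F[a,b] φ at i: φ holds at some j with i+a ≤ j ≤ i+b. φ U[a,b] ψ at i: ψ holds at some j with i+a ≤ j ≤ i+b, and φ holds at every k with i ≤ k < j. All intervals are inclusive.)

Scan j = 5,6,… for ((right ∨ down) U[1,1] right):
  j=5: fails
  j=6: fails
  j=7: fails
  j=8: fails
No j in [5,8] satisfies it → none.

none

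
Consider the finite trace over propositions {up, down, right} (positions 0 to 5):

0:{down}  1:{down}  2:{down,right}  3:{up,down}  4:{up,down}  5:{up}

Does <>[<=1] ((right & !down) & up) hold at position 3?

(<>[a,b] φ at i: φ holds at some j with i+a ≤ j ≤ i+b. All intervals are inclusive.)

Does not hold

Check ((right & !down) & up) at each j in [3,4]:
  j=3: false
  j=4: false
No position in the window satisfies it → formula fails.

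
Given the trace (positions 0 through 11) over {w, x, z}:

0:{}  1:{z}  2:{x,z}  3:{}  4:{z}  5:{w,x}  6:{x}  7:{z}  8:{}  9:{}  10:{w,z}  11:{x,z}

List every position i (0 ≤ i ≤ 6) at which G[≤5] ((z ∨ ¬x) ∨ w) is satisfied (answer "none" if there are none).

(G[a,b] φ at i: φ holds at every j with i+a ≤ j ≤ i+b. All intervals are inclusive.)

Evaluate at each i in [0,6]:
  i=0: ✓ (all of [0,5])
  i=1: ✗ (fails at j=6)
  i=2: ✗ (fails at j=6)
  i=3: ✗ (fails at j=6)
  i=4: ✗ (fails at j=6)
  i=5: ✗ (fails at j=6)
  i=6: ✗ (fails at j=6)

0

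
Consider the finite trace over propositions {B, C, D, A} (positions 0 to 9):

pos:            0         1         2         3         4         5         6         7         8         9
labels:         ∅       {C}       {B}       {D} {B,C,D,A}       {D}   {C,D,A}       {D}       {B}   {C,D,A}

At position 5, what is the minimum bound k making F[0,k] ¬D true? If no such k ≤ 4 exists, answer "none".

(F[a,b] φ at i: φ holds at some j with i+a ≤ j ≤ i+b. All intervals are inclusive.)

Scan j = 5,6,… for ¬D:
  j=5: fails
  j=6: fails
  j=7: fails
  j=8: holds
First hit at j=8, so smallest k = 8-5 = 3.

3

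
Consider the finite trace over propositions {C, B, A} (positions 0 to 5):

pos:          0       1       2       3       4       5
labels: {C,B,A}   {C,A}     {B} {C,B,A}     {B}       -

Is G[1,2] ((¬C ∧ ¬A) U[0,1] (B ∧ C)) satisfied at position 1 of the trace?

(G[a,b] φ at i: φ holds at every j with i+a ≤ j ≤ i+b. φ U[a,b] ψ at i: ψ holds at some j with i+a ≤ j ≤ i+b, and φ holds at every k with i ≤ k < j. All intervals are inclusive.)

Check ((¬C ∧ ¬A) U[0,1] (B ∧ C)) at every j in [2,3]:
  j=2: holds
  j=3: holds
All positions satisfy it → formula holds.

Holds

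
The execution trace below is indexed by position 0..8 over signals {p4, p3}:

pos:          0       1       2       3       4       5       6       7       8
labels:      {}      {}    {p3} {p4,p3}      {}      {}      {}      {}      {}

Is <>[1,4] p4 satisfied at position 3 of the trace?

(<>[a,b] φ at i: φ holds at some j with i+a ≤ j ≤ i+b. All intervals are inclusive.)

Does not hold

Check p4 at each j in [4,7]:
  j=4: false
  j=5: false
  j=6: false
  j=7: false
No position in the window satisfies it → formula fails.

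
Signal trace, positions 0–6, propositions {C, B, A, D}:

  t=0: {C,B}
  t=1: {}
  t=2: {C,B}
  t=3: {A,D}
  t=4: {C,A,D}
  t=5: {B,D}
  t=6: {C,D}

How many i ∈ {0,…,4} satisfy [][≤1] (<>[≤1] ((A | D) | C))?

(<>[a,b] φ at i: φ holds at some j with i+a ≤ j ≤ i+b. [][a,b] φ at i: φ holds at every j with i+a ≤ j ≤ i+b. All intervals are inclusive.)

Evaluate at each i in [0,4]:
  i=0: ✓ (all of [0,1])
  i=1: ✓ (all of [1,2])
  i=2: ✓ (all of [2,3])
  i=3: ✓ (all of [3,4])
  i=4: ✓ (all of [4,5])
Positions where it holds: {0, 1, 2, 3, 4} → 5.

5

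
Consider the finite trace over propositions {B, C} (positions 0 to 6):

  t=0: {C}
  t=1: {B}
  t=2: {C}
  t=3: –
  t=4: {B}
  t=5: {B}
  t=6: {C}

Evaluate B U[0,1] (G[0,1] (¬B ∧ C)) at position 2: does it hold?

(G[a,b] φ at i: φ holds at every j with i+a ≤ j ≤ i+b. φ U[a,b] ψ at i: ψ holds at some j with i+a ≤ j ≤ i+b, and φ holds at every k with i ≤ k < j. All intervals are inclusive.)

Need some j in [2,3] with G[0,1] (¬B ∧ C), and B at every k in [2,j-1].
  j=2: G[0,1] (¬B ∧ C) — fails at 3.
  j=3: G[0,1] (¬B ∧ C) — fails at 3.
No j in the window works → until fails.

Does not hold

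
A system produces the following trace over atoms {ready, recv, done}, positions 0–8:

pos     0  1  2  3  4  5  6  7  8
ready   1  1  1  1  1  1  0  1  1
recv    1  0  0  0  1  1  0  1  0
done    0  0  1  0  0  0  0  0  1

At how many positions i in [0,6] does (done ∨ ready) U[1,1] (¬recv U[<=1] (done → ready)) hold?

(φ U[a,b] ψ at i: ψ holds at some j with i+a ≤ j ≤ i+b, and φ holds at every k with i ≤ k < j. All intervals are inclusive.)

Evaluate at each i in [0,6]:
  i=0: ✓ (rhs at j=1; lhs holds on [0,0])
  i=1: ✓ (rhs at j=2; lhs holds on [1,1])
  i=2: ✓ (rhs at j=3; lhs holds on [2,2])
  i=3: ✓ (rhs at j=4; lhs holds on [3,3])
  i=4: ✓ (rhs at j=5; lhs holds on [4,4])
  i=5: ✓ (rhs at j=6; lhs holds on [5,5])
  i=6: ✗ (lhs fails at k=6 before rhs at j=7)
Positions where it holds: {0, 1, 2, 3, 4, 5} → 6.

6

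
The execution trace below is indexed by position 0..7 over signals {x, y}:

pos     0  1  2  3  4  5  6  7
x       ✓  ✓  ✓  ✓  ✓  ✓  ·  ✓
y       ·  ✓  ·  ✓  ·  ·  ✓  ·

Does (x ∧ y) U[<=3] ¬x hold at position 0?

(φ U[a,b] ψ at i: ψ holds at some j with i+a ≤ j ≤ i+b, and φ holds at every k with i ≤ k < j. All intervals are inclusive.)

No

Need some j in [0,3] with ¬x, and (x ∧ y) at every k in [0,j-1].
  j=0: ¬x false.
  j=1: ¬x false.
  j=2: ¬x false.
  j=3: ¬x false.
No j in the window works → until fails.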